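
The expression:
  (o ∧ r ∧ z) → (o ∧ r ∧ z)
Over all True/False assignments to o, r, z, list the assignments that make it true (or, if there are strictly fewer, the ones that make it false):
is always true.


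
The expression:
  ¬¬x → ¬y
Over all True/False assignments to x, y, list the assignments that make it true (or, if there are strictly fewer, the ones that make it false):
is false only for:
  x=True, y=True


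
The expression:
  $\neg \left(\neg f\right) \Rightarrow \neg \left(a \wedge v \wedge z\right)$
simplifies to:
$\neg a \vee \neg f \vee \neg v \vee \neg z$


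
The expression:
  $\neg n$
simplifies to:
$\neg n$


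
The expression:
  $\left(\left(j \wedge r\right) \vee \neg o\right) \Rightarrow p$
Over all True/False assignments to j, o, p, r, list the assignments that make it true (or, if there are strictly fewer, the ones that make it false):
is false only for:
  j=False, o=False, p=False, r=False;
  j=False, o=False, p=False, r=True;
  j=True, o=False, p=False, r=False;
  j=True, o=False, p=False, r=True;
  j=True, o=True, p=False, r=True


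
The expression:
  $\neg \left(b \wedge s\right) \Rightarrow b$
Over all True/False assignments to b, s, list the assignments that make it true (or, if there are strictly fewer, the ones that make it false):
is true only for:
  b=True, s=False;
  b=True, s=True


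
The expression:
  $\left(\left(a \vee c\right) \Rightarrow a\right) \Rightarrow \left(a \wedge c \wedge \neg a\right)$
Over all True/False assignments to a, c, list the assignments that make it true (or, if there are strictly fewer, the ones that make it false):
is true only for:
  a=False, c=True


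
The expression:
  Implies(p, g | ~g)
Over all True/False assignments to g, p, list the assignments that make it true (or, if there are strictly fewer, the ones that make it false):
is always true.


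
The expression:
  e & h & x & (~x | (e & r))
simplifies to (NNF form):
e & h & r & x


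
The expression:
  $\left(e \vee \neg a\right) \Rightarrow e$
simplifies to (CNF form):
$a \vee e$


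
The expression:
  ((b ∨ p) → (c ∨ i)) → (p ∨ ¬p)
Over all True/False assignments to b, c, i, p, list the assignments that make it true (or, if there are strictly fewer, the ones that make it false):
is always true.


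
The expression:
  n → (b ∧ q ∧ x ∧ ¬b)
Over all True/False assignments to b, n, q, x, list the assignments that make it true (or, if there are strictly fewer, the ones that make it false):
is true only for:
  b=False, n=False, q=False, x=False;
  b=False, n=False, q=False, x=True;
  b=False, n=False, q=True, x=False;
  b=False, n=False, q=True, x=True;
  b=True, n=False, q=False, x=False;
  b=True, n=False, q=False, x=True;
  b=True, n=False, q=True, x=False;
  b=True, n=False, q=True, x=True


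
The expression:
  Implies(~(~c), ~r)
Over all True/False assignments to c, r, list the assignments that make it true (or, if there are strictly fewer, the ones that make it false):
is false only for:
  c=True, r=True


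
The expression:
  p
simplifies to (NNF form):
p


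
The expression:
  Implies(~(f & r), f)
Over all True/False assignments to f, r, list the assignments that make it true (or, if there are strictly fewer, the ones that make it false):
is true only for:
  f=True, r=False;
  f=True, r=True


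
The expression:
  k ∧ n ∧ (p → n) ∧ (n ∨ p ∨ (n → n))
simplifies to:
k ∧ n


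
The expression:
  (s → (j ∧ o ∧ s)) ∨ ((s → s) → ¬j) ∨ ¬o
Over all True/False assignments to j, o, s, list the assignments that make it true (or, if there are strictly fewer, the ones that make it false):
is always true.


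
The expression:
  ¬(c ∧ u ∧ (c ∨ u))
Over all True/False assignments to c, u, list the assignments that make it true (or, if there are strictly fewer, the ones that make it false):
is false only for:
  c=True, u=True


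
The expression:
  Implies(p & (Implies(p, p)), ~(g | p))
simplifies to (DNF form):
~p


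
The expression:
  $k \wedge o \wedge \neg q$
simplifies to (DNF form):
$k \wedge o \wedge \neg q$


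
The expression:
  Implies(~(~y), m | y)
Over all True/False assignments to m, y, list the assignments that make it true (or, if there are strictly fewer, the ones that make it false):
is always true.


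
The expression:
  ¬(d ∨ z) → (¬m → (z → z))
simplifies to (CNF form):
True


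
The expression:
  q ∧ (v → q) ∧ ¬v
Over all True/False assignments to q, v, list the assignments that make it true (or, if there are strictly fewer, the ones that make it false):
is true only for:
  q=True, v=False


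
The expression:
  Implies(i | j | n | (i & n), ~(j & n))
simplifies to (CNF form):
~j | ~n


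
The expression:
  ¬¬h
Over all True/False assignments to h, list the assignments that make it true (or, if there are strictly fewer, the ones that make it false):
is true only for:
  h=True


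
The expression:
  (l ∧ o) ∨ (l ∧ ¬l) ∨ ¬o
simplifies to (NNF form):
l ∨ ¬o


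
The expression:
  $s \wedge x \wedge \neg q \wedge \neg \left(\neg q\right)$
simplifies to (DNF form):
$\text{False}$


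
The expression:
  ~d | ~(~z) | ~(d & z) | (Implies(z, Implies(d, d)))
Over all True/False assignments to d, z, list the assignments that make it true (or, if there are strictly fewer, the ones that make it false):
is always true.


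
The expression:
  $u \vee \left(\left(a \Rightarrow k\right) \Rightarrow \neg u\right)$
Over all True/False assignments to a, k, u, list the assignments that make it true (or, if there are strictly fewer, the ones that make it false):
is always true.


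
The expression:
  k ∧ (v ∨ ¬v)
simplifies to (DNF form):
k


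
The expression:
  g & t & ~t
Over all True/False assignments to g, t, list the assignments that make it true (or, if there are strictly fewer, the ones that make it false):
is never true.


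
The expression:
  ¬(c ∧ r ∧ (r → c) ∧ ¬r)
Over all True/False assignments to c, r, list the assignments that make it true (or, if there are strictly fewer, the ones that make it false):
is always true.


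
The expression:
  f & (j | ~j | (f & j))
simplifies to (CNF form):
f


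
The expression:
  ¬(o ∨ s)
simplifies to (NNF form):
¬o ∧ ¬s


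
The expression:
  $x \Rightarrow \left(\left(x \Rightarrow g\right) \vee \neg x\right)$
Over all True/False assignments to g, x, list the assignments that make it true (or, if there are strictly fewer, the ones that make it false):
is false only for:
  g=False, x=True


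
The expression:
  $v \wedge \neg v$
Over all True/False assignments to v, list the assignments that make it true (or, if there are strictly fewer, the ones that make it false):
is never true.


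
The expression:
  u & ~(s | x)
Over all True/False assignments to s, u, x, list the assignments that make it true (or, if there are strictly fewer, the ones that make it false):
is true only for:
  s=False, u=True, x=False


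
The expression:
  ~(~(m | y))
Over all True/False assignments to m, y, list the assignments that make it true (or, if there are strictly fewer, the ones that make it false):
is false only for:
  m=False, y=False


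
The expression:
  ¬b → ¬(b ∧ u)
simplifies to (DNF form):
True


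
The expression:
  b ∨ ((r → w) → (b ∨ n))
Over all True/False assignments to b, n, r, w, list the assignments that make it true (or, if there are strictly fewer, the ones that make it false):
is false only for:
  b=False, n=False, r=False, w=False;
  b=False, n=False, r=False, w=True;
  b=False, n=False, r=True, w=True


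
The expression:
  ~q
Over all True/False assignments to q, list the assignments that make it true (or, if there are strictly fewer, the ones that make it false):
is true only for:
  q=False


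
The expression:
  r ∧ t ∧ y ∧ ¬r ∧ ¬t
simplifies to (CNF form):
False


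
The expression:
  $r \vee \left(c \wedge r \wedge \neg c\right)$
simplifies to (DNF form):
$r$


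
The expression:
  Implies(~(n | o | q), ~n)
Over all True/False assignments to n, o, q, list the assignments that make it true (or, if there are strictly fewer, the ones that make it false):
is always true.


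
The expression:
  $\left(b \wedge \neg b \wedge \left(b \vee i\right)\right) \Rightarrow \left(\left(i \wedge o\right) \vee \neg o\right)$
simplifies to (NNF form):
$\text{True}$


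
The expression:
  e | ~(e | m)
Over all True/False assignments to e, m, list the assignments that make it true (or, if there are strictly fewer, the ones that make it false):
is false only for:
  e=False, m=True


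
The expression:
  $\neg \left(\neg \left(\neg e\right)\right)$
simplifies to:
$\neg e$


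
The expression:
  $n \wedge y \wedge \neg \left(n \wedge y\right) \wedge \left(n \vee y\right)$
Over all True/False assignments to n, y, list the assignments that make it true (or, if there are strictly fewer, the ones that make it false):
is never true.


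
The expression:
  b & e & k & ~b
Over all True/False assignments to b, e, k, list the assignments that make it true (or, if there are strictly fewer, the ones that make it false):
is never true.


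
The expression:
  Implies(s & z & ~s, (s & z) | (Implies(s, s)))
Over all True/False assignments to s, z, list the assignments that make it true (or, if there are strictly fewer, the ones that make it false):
is always true.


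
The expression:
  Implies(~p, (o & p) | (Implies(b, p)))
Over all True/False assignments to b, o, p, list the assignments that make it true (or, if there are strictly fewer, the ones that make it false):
is false only for:
  b=True, o=False, p=False;
  b=True, o=True, p=False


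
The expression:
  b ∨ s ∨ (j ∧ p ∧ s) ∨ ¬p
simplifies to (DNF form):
b ∨ s ∨ ¬p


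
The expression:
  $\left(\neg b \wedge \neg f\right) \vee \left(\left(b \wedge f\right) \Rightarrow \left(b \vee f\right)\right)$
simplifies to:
$\text{True}$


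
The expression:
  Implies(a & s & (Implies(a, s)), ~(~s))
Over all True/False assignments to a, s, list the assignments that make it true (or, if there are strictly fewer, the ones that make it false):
is always true.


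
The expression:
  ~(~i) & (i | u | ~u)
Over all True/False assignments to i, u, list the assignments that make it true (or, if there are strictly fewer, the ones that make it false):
is true only for:
  i=True, u=False;
  i=True, u=True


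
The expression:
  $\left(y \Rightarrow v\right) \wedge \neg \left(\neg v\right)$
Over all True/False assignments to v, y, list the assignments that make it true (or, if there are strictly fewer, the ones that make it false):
is true only for:
  v=True, y=False;
  v=True, y=True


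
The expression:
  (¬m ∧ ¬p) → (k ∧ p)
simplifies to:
m ∨ p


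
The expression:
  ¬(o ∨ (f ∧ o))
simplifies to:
¬o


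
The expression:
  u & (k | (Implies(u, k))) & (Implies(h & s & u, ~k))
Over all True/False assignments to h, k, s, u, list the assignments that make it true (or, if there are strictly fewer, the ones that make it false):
is true only for:
  h=False, k=True, s=False, u=True;
  h=False, k=True, s=True, u=True;
  h=True, k=True, s=False, u=True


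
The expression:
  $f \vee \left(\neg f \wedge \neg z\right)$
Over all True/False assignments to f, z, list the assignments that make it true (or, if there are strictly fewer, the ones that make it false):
is false only for:
  f=False, z=True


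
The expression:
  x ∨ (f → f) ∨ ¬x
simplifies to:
True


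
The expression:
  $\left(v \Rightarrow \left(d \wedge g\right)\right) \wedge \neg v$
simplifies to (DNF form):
$\neg v$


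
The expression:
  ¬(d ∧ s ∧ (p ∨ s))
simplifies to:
¬d ∨ ¬s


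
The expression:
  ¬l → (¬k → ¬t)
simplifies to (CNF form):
k ∨ l ∨ ¬t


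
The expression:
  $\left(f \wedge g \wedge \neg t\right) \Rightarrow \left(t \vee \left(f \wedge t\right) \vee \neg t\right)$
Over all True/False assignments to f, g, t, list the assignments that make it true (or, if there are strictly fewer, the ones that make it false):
is always true.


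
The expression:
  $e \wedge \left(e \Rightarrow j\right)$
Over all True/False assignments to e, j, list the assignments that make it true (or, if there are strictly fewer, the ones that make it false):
is true only for:
  e=True, j=True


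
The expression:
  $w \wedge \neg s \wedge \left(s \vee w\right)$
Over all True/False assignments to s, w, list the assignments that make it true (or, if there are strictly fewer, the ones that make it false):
is true only for:
  s=False, w=True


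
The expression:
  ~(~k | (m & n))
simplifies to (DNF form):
(k & ~m) | (k & ~n)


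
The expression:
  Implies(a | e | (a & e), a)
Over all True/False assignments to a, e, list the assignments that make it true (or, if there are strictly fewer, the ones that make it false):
is false only for:
  a=False, e=True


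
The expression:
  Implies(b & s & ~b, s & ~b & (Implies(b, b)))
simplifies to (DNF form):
True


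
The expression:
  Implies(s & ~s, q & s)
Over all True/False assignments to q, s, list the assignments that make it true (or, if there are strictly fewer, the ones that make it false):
is always true.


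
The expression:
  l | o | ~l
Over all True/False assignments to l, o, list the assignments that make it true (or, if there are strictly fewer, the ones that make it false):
is always true.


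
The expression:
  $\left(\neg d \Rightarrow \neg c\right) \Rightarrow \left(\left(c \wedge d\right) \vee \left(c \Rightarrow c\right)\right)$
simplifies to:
$\text{True}$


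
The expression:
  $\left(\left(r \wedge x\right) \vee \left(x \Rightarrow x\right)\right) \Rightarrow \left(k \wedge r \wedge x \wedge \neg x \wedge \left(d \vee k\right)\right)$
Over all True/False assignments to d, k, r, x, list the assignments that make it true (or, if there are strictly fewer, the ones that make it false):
is never true.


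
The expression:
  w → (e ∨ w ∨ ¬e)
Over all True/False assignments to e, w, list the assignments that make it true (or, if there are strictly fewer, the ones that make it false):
is always true.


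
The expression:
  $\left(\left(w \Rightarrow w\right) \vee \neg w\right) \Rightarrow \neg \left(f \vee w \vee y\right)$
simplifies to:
$\neg f \wedge \neg w \wedge \neg y$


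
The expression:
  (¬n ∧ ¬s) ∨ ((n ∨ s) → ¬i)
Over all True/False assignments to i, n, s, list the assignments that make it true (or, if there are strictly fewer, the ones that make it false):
is false only for:
  i=True, n=False, s=True;
  i=True, n=True, s=False;
  i=True, n=True, s=True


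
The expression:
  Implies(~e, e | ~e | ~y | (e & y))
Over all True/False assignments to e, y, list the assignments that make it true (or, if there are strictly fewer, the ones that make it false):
is always true.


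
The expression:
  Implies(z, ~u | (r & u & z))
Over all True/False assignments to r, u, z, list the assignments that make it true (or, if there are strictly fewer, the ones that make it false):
is false only for:
  r=False, u=True, z=True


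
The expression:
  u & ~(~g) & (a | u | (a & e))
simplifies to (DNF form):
g & u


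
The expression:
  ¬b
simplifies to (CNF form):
¬b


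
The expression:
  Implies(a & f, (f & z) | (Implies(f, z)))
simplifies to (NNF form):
z | ~a | ~f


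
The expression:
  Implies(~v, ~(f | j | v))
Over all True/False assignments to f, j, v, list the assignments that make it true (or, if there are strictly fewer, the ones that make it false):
is false only for:
  f=False, j=True, v=False;
  f=True, j=False, v=False;
  f=True, j=True, v=False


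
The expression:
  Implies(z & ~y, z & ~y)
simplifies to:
True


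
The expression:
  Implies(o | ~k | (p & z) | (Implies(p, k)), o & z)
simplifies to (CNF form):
o & z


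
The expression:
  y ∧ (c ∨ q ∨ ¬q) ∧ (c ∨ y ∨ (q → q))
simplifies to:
y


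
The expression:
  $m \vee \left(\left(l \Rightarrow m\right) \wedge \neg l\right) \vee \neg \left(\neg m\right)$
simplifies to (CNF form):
$m \vee \neg l$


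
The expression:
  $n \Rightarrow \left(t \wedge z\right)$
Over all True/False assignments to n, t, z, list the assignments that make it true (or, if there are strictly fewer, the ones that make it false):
is false only for:
  n=True, t=False, z=False;
  n=True, t=False, z=True;
  n=True, t=True, z=False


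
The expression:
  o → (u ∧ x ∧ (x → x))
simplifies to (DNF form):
(u ∧ x) ∨ ¬o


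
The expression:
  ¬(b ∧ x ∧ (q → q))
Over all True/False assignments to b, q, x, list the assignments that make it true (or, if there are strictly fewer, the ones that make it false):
is false only for:
  b=True, q=False, x=True;
  b=True, q=True, x=True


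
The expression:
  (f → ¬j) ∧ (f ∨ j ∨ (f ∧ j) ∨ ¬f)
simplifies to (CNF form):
¬f ∨ ¬j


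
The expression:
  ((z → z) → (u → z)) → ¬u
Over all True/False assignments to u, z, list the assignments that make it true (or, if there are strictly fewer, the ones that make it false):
is false only for:
  u=True, z=True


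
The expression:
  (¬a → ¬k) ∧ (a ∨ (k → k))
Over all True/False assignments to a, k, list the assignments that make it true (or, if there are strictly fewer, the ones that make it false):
is false only for:
  a=False, k=True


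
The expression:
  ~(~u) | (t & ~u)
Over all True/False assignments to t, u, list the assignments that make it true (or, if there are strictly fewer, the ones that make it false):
is false only for:
  t=False, u=False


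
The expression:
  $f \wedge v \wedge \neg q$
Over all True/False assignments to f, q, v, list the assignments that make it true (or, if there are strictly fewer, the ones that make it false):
is true only for:
  f=True, q=False, v=True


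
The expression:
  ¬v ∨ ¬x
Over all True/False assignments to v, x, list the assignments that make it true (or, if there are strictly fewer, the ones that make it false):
is false only for:
  v=True, x=True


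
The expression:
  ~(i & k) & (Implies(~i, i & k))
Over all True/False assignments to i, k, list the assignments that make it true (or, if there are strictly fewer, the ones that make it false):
is true only for:
  i=True, k=False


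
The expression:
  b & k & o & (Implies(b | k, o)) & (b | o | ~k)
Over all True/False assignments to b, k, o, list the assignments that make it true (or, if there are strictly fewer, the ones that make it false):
is true only for:
  b=True, k=True, o=True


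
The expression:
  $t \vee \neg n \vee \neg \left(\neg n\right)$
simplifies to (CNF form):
$\text{True}$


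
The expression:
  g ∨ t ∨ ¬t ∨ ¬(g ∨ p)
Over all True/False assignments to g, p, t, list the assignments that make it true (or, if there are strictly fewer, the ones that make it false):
is always true.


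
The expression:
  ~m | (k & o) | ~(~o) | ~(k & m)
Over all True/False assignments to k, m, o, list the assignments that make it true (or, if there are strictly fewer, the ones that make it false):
is false only for:
  k=True, m=True, o=False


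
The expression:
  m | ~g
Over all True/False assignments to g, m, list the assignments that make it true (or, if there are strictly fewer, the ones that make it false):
is false only for:
  g=True, m=False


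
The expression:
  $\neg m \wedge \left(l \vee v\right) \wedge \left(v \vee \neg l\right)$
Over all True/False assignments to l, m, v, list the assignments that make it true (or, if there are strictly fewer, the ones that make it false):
is true only for:
  l=False, m=False, v=True;
  l=True, m=False, v=True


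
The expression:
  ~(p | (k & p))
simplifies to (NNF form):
~p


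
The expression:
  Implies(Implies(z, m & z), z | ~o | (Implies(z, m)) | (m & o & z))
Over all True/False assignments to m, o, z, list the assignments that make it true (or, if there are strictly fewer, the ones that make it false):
is always true.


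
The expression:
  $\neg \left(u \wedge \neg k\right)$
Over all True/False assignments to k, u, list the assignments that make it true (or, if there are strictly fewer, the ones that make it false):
is false only for:
  k=False, u=True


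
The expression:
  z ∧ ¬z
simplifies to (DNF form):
False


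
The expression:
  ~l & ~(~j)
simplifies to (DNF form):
j & ~l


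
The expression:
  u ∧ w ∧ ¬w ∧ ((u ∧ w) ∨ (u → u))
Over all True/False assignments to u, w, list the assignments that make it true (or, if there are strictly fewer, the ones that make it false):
is never true.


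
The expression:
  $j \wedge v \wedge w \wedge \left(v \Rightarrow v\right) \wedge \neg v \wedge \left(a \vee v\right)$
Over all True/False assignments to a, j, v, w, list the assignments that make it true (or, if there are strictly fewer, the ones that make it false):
is never true.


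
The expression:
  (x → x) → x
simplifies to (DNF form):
x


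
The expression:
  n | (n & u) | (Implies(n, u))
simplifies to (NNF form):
True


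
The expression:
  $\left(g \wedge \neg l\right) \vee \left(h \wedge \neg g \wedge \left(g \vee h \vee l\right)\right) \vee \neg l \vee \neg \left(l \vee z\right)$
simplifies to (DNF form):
$\left(h \wedge \neg g\right) \vee \neg l$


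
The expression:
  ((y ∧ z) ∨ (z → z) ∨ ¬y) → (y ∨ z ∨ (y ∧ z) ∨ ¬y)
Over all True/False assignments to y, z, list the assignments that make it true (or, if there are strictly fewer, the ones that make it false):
is always true.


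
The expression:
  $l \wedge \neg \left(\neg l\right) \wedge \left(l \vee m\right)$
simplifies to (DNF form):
$l$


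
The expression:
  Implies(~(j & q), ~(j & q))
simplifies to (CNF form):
True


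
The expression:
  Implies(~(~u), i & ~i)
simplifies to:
~u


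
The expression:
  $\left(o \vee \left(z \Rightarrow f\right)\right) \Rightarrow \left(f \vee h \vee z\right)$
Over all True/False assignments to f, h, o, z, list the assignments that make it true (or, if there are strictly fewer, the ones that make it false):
is false only for:
  f=False, h=False, o=False, z=False;
  f=False, h=False, o=True, z=False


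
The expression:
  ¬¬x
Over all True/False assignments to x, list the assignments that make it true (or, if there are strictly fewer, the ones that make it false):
is true only for:
  x=True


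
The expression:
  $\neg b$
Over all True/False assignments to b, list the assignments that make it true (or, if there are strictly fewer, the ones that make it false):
is true only for:
  b=False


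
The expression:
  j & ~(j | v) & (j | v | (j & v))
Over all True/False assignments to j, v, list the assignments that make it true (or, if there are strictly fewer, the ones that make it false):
is never true.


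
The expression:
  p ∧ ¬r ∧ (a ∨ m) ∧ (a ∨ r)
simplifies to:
a ∧ p ∧ ¬r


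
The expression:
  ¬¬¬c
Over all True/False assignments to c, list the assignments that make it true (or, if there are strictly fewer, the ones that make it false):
is true only for:
  c=False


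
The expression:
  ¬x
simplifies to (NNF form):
¬x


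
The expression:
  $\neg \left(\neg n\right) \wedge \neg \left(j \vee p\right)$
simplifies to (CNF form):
$n \wedge \neg j \wedge \neg p$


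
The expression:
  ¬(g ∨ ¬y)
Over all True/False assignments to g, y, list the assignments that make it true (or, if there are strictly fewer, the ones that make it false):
is true only for:
  g=False, y=True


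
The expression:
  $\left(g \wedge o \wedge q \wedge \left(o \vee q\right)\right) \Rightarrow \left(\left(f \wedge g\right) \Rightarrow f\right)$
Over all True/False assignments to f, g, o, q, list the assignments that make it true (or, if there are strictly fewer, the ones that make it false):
is always true.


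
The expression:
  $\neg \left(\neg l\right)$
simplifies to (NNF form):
$l$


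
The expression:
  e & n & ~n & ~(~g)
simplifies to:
False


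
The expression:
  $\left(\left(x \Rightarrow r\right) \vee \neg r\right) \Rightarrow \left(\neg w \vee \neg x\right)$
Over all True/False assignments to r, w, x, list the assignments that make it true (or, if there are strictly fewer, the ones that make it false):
is false only for:
  r=False, w=True, x=True;
  r=True, w=True, x=True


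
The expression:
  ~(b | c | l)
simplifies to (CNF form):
~b & ~c & ~l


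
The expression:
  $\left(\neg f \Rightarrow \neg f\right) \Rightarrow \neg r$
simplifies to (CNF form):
$\neg r$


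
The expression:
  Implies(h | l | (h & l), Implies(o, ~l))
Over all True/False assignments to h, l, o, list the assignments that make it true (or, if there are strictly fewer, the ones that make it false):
is false only for:
  h=False, l=True, o=True;
  h=True, l=True, o=True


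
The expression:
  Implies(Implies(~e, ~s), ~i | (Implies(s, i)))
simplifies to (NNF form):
True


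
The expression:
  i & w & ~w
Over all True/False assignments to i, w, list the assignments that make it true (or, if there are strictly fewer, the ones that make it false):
is never true.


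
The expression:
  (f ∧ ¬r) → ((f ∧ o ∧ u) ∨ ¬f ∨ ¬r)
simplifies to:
True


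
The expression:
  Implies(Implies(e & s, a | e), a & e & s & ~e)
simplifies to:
False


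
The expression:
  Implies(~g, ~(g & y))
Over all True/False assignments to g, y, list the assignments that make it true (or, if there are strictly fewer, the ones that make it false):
is always true.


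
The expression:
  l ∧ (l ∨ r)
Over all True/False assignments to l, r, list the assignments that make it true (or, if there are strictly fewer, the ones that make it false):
is true only for:
  l=True, r=False;
  l=True, r=True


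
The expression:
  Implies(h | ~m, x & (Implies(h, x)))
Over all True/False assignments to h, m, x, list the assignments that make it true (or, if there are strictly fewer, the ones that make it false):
is false only for:
  h=False, m=False, x=False;
  h=True, m=False, x=False;
  h=True, m=True, x=False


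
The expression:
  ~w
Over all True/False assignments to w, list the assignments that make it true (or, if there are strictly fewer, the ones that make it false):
is true only for:
  w=False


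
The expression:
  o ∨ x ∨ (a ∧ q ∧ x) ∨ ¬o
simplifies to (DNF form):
True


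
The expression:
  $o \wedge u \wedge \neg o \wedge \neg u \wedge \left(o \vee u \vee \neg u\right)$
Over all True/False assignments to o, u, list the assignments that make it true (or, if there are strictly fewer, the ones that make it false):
is never true.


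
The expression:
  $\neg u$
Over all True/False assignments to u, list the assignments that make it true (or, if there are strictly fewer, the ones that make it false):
is true only for:
  u=False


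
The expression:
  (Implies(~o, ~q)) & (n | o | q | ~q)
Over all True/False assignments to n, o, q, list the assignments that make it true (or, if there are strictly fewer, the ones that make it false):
is false only for:
  n=False, o=False, q=True;
  n=True, o=False, q=True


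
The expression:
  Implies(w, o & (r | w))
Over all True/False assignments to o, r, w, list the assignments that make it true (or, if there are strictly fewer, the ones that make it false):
is false only for:
  o=False, r=False, w=True;
  o=False, r=True, w=True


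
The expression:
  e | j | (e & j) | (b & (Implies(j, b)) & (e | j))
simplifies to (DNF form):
e | j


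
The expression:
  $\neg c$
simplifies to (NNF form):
$\neg c$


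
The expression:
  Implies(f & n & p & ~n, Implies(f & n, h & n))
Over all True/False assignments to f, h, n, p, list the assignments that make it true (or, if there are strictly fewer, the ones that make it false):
is always true.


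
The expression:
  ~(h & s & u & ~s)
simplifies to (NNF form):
True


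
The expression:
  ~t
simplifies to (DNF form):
~t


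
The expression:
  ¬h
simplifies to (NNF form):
¬h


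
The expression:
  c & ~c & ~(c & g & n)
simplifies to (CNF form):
False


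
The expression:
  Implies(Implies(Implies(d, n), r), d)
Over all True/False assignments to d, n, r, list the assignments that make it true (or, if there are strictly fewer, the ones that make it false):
is false only for:
  d=False, n=False, r=True;
  d=False, n=True, r=True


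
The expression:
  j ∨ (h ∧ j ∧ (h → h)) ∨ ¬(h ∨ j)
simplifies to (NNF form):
j ∨ ¬h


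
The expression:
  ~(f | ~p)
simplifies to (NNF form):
p & ~f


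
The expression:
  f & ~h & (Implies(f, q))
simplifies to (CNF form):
f & q & ~h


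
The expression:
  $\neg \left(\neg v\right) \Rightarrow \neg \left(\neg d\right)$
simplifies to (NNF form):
$d \vee \neg v$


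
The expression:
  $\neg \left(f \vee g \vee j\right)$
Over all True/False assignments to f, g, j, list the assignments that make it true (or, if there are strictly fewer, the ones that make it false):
is true only for:
  f=False, g=False, j=False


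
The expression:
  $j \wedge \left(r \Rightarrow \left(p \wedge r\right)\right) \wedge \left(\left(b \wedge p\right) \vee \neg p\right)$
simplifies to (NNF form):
$j \wedge \left(b \vee \neg p\right) \wedge \left(p \vee \neg r\right)$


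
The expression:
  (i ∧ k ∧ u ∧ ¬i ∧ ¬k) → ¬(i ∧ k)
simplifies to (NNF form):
True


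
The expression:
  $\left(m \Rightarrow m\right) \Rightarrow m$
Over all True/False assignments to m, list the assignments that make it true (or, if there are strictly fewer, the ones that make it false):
is true only for:
  m=True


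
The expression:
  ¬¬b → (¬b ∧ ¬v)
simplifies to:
¬b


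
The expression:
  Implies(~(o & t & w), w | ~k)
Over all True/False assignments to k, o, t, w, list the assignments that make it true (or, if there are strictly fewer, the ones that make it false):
is false only for:
  k=True, o=False, t=False, w=False;
  k=True, o=False, t=True, w=False;
  k=True, o=True, t=False, w=False;
  k=True, o=True, t=True, w=False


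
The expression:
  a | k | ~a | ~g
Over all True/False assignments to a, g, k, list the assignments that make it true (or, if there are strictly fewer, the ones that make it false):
is always true.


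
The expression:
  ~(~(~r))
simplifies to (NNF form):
~r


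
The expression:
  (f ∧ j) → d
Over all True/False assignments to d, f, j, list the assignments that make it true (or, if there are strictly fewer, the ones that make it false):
is false only for:
  d=False, f=True, j=True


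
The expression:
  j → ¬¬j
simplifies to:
True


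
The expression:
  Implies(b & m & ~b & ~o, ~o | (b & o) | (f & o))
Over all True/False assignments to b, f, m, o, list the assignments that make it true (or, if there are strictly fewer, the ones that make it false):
is always true.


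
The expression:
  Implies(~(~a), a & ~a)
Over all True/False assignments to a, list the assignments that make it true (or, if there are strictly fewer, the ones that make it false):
is true only for:
  a=False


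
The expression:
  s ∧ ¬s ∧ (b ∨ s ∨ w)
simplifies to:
False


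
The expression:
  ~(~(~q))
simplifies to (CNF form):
~q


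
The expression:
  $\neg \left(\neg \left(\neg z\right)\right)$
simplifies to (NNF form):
$\neg z$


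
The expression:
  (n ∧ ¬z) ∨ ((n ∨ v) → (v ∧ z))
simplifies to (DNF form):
(n ∧ ¬z) ∨ (v ∧ z) ∨ (¬n ∧ ¬v)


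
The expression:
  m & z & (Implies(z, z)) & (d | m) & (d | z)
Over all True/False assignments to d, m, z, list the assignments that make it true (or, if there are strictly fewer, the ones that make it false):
is true only for:
  d=False, m=True, z=True;
  d=True, m=True, z=True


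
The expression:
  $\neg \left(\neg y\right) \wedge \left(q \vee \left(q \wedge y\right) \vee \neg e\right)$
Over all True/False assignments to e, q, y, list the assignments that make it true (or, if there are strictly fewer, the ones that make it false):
is true only for:
  e=False, q=False, y=True;
  e=False, q=True, y=True;
  e=True, q=True, y=True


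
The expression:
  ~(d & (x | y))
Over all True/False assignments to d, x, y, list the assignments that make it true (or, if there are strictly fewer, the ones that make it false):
is false only for:
  d=True, x=False, y=True;
  d=True, x=True, y=False;
  d=True, x=True, y=True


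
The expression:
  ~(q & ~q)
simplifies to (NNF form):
True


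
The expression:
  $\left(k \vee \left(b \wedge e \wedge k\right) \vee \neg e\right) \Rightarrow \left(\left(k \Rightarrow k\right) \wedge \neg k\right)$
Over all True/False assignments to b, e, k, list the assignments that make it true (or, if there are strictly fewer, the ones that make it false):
is true only for:
  b=False, e=False, k=False;
  b=False, e=True, k=False;
  b=True, e=False, k=False;
  b=True, e=True, k=False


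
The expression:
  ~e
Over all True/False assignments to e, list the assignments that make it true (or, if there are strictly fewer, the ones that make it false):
is true only for:
  e=False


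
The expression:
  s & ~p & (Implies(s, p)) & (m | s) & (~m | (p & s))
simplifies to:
False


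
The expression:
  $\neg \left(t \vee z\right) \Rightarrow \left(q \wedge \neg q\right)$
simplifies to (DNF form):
$t \vee z$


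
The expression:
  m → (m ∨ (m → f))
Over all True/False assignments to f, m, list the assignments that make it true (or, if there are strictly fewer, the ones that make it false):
is always true.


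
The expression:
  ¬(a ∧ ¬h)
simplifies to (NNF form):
h ∨ ¬a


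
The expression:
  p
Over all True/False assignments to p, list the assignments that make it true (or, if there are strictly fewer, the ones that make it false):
is true only for:
  p=True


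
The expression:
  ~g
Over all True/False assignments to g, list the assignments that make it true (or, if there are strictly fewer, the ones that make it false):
is true only for:
  g=False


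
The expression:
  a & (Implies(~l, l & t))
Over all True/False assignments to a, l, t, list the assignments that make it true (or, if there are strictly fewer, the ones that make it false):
is true only for:
  a=True, l=True, t=False;
  a=True, l=True, t=True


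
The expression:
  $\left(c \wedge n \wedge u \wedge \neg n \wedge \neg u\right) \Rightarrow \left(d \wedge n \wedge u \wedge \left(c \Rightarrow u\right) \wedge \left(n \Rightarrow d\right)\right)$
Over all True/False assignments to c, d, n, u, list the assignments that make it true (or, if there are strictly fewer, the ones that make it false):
is always true.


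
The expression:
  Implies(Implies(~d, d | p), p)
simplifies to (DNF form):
p | ~d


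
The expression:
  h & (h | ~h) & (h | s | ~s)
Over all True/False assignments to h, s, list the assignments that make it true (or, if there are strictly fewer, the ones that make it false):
is true only for:
  h=True, s=False;
  h=True, s=True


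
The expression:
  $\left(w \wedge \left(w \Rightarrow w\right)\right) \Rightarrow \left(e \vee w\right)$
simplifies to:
$\text{True}$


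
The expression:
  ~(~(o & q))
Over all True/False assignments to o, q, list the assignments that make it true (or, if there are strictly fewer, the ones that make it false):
is true only for:
  o=True, q=True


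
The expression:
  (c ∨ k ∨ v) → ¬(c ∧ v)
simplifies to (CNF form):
¬c ∨ ¬v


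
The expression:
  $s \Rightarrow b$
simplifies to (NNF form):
$b \vee \neg s$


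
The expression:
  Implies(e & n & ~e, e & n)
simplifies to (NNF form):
True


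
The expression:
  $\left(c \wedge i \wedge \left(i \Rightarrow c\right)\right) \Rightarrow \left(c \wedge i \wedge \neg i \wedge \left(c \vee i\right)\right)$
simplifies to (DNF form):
$\neg c \vee \neg i$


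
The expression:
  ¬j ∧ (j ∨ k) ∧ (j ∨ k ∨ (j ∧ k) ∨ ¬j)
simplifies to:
k ∧ ¬j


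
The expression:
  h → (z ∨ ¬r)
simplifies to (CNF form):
z ∨ ¬h ∨ ¬r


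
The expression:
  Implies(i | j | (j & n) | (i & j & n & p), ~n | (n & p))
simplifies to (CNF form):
(p | ~i | ~n) & (p | ~j | ~n)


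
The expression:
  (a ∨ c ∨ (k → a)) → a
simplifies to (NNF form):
a ∨ (k ∧ ¬c)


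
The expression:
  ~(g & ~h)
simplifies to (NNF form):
h | ~g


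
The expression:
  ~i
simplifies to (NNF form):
~i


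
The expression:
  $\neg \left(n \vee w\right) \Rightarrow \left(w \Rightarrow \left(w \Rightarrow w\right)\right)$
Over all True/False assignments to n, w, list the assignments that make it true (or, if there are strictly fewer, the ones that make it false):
is always true.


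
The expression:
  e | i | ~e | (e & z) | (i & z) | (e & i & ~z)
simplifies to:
True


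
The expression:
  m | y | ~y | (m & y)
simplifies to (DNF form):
True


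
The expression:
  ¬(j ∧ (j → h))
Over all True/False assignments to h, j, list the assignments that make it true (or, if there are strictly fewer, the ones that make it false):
is false only for:
  h=True, j=True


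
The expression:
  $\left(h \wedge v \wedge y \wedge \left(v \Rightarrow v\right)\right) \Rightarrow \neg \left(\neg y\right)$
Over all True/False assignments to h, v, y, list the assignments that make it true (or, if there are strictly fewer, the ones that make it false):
is always true.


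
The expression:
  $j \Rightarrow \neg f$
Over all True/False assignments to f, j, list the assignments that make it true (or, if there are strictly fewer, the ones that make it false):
is false only for:
  f=True, j=True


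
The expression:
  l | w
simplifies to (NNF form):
l | w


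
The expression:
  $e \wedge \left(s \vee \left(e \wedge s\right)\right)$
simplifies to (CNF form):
$e \wedge s$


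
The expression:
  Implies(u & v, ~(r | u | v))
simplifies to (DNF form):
~u | ~v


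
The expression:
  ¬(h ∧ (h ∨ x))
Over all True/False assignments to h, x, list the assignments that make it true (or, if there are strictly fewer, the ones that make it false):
is true only for:
  h=False, x=False;
  h=False, x=True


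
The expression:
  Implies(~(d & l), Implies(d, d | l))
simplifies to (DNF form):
True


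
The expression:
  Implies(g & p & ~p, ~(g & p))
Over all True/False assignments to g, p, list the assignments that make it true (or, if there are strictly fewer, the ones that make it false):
is always true.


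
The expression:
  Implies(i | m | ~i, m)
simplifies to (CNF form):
m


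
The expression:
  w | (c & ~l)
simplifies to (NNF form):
w | (c & ~l)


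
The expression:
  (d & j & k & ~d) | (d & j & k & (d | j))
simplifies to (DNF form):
d & j & k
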